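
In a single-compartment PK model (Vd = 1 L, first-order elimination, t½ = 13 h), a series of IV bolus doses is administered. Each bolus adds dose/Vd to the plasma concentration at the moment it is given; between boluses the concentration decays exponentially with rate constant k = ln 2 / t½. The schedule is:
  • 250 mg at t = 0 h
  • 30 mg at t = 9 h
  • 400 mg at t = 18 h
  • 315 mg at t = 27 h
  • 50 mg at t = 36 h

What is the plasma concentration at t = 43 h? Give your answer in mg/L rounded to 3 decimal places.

k = ln 2 / 13 = 0.05332 per h
Dose 1 (250 mg at t=0 h): 250·exp(−0.05332·43) = 25.248 mg/L
Dose 2 (30 mg at t=9 h): 30·exp(−0.05332·34) = 4.896 mg/L
Dose 3 (400 mg at t=18 h): 400·exp(−0.05332·25) = 105.477 mg/L
Dose 4 (315 mg at t=27 h): 315·exp(−0.05332·16) = 134.218 mg/L
Dose 5 (50 mg at t=36 h): 50·exp(−0.05332·7) = 34.425 mg/L
C(43) = 25.248 + 4.896 + 105.477 + 134.218 + 34.425 = 304.264 mg/L

304.264 mg/L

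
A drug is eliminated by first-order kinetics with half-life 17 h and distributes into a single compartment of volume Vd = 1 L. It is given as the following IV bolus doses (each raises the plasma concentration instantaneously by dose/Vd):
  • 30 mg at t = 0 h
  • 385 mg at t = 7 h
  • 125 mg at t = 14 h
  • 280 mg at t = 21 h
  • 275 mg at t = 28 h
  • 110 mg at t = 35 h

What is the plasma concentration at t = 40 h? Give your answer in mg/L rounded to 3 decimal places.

536.773 mg/L

k = ln 2 / 17 = 0.04077 per h
Dose 1 (30 mg at t=0 h): 30·exp(−0.04077·40) = 5.872 mg/L
Dose 2 (385 mg at t=7 h): 385·exp(−0.04077·33) = 100.256 mg/L
Dose 3 (125 mg at t=14 h): 125·exp(−0.04077·26) = 43.302 mg/L
Dose 4 (280 mg at t=21 h): 280·exp(−0.04077·19) = 129.037 mg/L
Dose 5 (275 mg at t=28 h): 275·exp(−0.04077·12) = 168.594 mg/L
Dose 6 (110 mg at t=35 h): 110·exp(−0.04077·5) = 89.713 mg/L
C(40) = 5.872 + 100.256 + 43.302 + 129.037 + 168.594 + 89.713 = 536.773 mg/L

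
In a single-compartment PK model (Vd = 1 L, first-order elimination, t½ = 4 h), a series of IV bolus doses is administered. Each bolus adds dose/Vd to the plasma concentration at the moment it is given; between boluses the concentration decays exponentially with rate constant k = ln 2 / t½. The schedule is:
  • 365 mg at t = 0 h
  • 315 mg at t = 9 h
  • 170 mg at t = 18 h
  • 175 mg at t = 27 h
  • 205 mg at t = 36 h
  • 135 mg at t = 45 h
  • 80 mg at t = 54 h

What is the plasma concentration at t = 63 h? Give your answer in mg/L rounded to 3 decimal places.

25.134 mg/L

k = ln 2 / 4 = 0.17329 per h
Dose 1 (365 mg at t=0 h): 365·exp(−0.17329·63) = 0.007 mg/L
Dose 2 (315 mg at t=9 h): 315·exp(−0.17329·54) = 0.027 mg/L
Dose 3 (170 mg at t=18 h): 170·exp(−0.17329·45) = 0.070 mg/L
Dose 4 (175 mg at t=27 h): 175·exp(−0.17329·36) = 0.342 mg/L
Dose 5 (205 mg at t=36 h): 205·exp(−0.17329·27) = 1.905 mg/L
Dose 6 (135 mg at t=45 h): 135·exp(−0.17329·18) = 5.966 mg/L
Dose 7 (80 mg at t=54 h): 80·exp(−0.17329·9) = 16.818 mg/L
C(63) = 0.007 + 0.027 + 0.070 + 0.342 + 1.905 + 5.966 + 16.818 = 25.134 mg/L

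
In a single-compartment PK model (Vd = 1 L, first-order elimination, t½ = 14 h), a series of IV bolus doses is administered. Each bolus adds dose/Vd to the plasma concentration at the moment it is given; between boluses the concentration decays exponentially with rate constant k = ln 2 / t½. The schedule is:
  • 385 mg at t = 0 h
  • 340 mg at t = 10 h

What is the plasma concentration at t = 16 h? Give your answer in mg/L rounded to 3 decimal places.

k = ln 2 / 14 = 0.04951 per h
Dose 1 (385 mg at t=0 h): 385·exp(−0.04951·16) = 174.352 mg/L
Dose 2 (340 mg at t=10 h): 340·exp(−0.04951·6) = 252.619 mg/L
C(16) = 174.352 + 252.619 = 426.971 mg/L

426.971 mg/L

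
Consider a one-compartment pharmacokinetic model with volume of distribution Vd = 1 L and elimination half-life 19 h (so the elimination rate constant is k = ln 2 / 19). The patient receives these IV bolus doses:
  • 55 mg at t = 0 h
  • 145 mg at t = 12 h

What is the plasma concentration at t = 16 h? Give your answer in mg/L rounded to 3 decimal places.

k = ln 2 / 19 = 0.03648 per h
Dose 1 (55 mg at t=0 h): 55·exp(−0.03648·16) = 30.681 mg/L
Dose 2 (145 mg at t=12 h): 145·exp(−0.03648·4) = 125.312 mg/L
C(16) = 30.681 + 125.312 = 155.993 mg/L

155.993 mg/L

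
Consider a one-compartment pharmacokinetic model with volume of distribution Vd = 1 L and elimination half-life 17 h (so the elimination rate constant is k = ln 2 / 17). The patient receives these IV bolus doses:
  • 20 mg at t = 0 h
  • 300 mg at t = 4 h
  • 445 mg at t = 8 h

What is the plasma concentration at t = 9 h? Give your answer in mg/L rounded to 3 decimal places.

685.749 mg/L

k = ln 2 / 17 = 0.04077 per h
Dose 1 (20 mg at t=0 h): 20·exp(−0.04077·9) = 13.857 mg/L
Dose 2 (300 mg at t=4 h): 300·exp(−0.04077·5) = 244.671 mg/L
Dose 3 (445 mg at t=8 h): 445·exp(−0.04077·1) = 427.221 mg/L
C(9) = 13.857 + 244.671 + 427.221 = 685.749 mg/L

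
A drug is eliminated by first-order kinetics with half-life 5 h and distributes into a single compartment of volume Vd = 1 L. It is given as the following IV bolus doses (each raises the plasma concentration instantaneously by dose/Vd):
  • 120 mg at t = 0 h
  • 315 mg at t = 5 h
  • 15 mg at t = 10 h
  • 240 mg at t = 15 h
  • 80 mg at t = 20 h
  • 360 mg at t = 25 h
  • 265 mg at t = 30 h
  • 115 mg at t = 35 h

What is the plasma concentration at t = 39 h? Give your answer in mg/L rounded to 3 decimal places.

k = ln 2 / 5 = 0.13863 per h
Dose 1 (120 mg at t=0 h): 120·exp(−0.13863·39) = 0.538 mg/L
Dose 2 (315 mg at t=5 h): 315·exp(−0.13863·34) = 2.827 mg/L
Dose 3 (15 mg at t=10 h): 15·exp(−0.13863·29) = 0.269 mg/L
Dose 4 (240 mg at t=15 h): 240·exp(−0.13863·24) = 8.615 mg/L
Dose 5 (80 mg at t=20 h): 80·exp(−0.13863·19) = 5.743 mg/L
Dose 6 (360 mg at t=25 h): 360·exp(−0.13863·14) = 51.691 mg/L
Dose 7 (265 mg at t=30 h): 265·exp(−0.13863·9) = 76.101 mg/L
Dose 8 (115 mg at t=35 h): 115·exp(−0.13863·4) = 66.050 mg/L
C(39) = 0.538 + 2.827 + 0.269 + 8.615 + 5.743 + 51.691 + 76.101 + 66.050 = 211.836 mg/L

211.836 mg/L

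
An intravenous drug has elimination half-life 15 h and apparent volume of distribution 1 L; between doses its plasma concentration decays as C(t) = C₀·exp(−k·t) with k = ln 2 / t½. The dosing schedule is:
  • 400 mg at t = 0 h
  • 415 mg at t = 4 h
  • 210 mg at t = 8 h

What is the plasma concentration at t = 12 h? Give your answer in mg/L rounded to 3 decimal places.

k = ln 2 / 15 = 0.04621 per h
Dose 1 (400 mg at t=0 h): 400·exp(−0.04621·12) = 229.740 mg/L
Dose 2 (415 mg at t=4 h): 415·exp(−0.04621·8) = 286.747 mg/L
Dose 3 (210 mg at t=8 h): 210·exp(−0.04621·4) = 174.560 mg/L
C(12) = 229.740 + 286.747 + 174.560 = 691.047 mg/L

691.047 mg/L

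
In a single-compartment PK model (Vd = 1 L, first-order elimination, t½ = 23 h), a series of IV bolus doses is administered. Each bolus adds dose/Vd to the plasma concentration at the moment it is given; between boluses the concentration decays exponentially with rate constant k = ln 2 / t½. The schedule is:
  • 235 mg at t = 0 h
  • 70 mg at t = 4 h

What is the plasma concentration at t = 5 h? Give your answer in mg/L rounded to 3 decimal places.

270.050 mg/L

k = ln 2 / 23 = 0.03014 per h
Dose 1 (235 mg at t=0 h): 235·exp(−0.03014·5) = 202.128 mg/L
Dose 2 (70 mg at t=4 h): 70·exp(−0.03014·1) = 67.922 mg/L
C(5) = 202.128 + 67.922 = 270.050 mg/L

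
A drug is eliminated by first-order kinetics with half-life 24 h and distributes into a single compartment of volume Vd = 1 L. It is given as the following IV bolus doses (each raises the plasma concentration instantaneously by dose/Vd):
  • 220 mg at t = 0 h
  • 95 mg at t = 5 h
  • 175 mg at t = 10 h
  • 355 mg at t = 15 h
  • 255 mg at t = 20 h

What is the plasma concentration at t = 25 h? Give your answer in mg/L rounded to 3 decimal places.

760.320 mg/L

k = ln 2 / 24 = 0.02888 per h
Dose 1 (220 mg at t=0 h): 220·exp(−0.02888·25) = 106.869 mg/L
Dose 2 (95 mg at t=5 h): 95·exp(−0.02888·20) = 53.317 mg/L
Dose 3 (175 mg at t=10 h): 175·exp(−0.02888·15) = 113.473 mg/L
Dose 4 (355 mg at t=15 h): 355·exp(−0.02888·10) = 265.950 mg/L
Dose 5 (255 mg at t=20 h): 255·exp(−0.02888·5) = 220.712 mg/L
C(25) = 106.869 + 53.317 + 113.473 + 265.950 + 220.712 = 760.320 mg/L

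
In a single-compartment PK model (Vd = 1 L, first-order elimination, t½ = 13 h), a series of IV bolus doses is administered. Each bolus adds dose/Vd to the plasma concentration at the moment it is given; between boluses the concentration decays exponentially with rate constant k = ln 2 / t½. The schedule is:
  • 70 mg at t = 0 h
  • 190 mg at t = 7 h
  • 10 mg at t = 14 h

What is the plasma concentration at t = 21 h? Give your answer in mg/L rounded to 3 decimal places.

119.799 mg/L

k = ln 2 / 13 = 0.05332 per h
Dose 1 (70 mg at t=0 h): 70·exp(−0.05332·21) = 22.846 mg/L
Dose 2 (190 mg at t=7 h): 190·exp(−0.05332·14) = 90.067 mg/L
Dose 3 (10 mg at t=14 h): 10·exp(−0.05332·7) = 6.885 mg/L
C(21) = 22.846 + 90.067 + 6.885 = 119.799 mg/L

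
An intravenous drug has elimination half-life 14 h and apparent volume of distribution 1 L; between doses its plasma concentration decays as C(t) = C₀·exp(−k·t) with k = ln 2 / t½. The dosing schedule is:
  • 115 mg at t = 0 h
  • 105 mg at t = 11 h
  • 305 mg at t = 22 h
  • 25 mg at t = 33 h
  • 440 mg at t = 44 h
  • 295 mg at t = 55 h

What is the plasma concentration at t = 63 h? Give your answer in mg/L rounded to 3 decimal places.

429.079 mg/L

k = ln 2 / 14 = 0.04951 per h
Dose 1 (115 mg at t=0 h): 115·exp(−0.04951·63) = 5.082 mg/L
Dose 2 (105 mg at t=11 h): 105·exp(−0.04951·52) = 8.000 mg/L
Dose 3 (305 mg at t=22 h): 305·exp(−0.04951·41) = 40.060 mg/L
Dose 4 (25 mg at t=33 h): 25·exp(−0.04951·30) = 5.661 mg/L
Dose 5 (440 mg at t=44 h): 440·exp(−0.04951·19) = 171.756 mg/L
Dose 6 (295 mg at t=55 h): 295·exp(−0.04951·8) = 198.520 mg/L
C(63) = 5.082 + 8.000 + 40.060 + 5.661 + 171.756 + 198.520 = 429.079 mg/L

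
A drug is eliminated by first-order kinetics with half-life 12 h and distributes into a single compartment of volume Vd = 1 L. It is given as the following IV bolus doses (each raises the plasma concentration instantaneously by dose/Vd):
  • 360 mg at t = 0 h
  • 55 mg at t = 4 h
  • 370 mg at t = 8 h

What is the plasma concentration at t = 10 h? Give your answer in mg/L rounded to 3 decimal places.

570.567 mg/L

k = ln 2 / 12 = 0.05776 per h
Dose 1 (360 mg at t=0 h): 360·exp(−0.05776·10) = 202.043 mg/L
Dose 2 (55 mg at t=4 h): 55·exp(−0.05776·6) = 38.891 mg/L
Dose 3 (370 mg at t=8 h): 370·exp(−0.05776·2) = 329.633 mg/L
C(10) = 202.043 + 38.891 + 329.633 = 570.567 mg/L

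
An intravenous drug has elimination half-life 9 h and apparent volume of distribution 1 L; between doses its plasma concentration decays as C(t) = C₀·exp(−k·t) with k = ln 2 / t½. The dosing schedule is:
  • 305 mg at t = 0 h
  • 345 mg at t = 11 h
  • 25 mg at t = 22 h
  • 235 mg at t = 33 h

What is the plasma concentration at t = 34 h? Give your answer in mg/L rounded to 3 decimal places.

308.423 mg/L

k = ln 2 / 9 = 0.07702 per h
Dose 1 (305 mg at t=0 h): 305·exp(−0.07702·34) = 22.237 mg/L
Dose 2 (345 mg at t=11 h): 345·exp(−0.07702·23) = 58.684 mg/L
Dose 3 (25 mg at t=22 h): 25·exp(−0.07702·12) = 9.921 mg/L
Dose 4 (235 mg at t=33 h): 235·exp(−0.07702·1) = 217.581 mg/L
C(34) = 22.237 + 58.684 + 9.921 + 217.581 = 308.423 mg/L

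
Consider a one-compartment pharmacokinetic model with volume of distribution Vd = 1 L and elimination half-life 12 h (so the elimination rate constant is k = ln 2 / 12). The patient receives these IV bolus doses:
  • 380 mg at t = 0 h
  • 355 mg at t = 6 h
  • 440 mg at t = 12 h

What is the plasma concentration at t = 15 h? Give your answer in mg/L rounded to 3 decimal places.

k = ln 2 / 12 = 0.05776 per h
Dose 1 (380 mg at t=0 h): 380·exp(−0.05776·15) = 159.770 mg/L
Dose 2 (355 mg at t=6 h): 355·exp(−0.05776·9) = 211.084 mg/L
Dose 3 (440 mg at t=12 h): 440·exp(−0.05776·3) = 369.994 mg/L
C(15) = 159.770 + 211.084 + 369.994 = 740.849 mg/L

740.849 mg/L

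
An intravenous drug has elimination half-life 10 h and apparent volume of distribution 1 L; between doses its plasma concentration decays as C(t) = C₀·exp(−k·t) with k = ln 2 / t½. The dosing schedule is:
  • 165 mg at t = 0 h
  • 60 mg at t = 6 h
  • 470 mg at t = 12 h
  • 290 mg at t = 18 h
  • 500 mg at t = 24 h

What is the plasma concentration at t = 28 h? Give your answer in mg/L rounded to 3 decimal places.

715.721 mg/L

k = ln 2 / 10 = 0.06931 per h
Dose 1 (165 mg at t=0 h): 165·exp(−0.06931·28) = 23.692 mg/L
Dose 2 (60 mg at t=6 h): 60·exp(−0.06931·22) = 13.058 mg/L
Dose 3 (470 mg at t=12 h): 470·exp(−0.06931·16) = 155.042 mg/L
Dose 4 (290 mg at t=18 h): 290·exp(−0.06931·10) = 145.000 mg/L
Dose 5 (500 mg at t=24 h): 500·exp(−0.06931·4) = 378.929 mg/L
C(28) = 23.692 + 13.058 + 155.042 + 145.000 + 378.929 = 715.721 mg/L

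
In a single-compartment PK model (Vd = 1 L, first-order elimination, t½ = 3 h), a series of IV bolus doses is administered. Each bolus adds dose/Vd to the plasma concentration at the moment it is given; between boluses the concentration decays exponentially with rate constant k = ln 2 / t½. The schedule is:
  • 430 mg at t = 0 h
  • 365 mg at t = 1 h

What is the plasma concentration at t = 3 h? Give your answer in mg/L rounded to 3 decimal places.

k = ln 2 / 3 = 0.23105 per h
Dose 1 (430 mg at t=0 h): 430·exp(−0.23105·3) = 215.000 mg/L
Dose 2 (365 mg at t=1 h): 365·exp(−0.23105·2) = 229.936 mg/L
C(3) = 215.000 + 229.936 = 444.936 mg/L

444.936 mg/L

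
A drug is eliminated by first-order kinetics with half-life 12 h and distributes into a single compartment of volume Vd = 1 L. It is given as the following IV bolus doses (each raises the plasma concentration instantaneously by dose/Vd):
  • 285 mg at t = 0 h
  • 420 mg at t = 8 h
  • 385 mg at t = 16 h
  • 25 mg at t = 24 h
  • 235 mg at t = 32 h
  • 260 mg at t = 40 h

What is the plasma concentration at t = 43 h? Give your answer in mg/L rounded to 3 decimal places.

k = ln 2 / 12 = 0.05776 per h
Dose 1 (285 mg at t=0 h): 285·exp(−0.05776·43) = 23.777 mg/L
Dose 2 (420 mg at t=8 h): 420·exp(−0.05776·35) = 55.622 mg/L
Dose 3 (385 mg at t=16 h): 385·exp(−0.05776·27) = 80.936 mg/L
Dose 4 (25 mg at t=24 h): 25·exp(−0.05776·19) = 8.343 mg/L
Dose 5 (235 mg at t=32 h): 235·exp(−0.05776·11) = 124.487 mg/L
Dose 6 (260 mg at t=40 h): 260·exp(−0.05776·3) = 218.633 mg/L
C(43) = 23.777 + 55.622 + 80.936 + 8.343 + 124.487 + 218.633 = 511.798 mg/L

511.798 mg/L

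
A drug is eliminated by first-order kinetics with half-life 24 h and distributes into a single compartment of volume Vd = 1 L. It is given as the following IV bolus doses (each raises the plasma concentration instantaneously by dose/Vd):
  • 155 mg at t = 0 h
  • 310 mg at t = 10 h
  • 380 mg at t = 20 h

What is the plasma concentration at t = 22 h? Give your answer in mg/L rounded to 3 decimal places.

659.984 mg/L

k = ln 2 / 24 = 0.02888 per h
Dose 1 (155 mg at t=0 h): 155·exp(−0.02888·22) = 82.108 mg/L
Dose 2 (310 mg at t=10 h): 310·exp(−0.02888·12) = 219.203 mg/L
Dose 3 (380 mg at t=20 h): 380·exp(−0.02888·2) = 358.672 mg/L
C(22) = 82.108 + 219.203 + 358.672 = 659.984 mg/L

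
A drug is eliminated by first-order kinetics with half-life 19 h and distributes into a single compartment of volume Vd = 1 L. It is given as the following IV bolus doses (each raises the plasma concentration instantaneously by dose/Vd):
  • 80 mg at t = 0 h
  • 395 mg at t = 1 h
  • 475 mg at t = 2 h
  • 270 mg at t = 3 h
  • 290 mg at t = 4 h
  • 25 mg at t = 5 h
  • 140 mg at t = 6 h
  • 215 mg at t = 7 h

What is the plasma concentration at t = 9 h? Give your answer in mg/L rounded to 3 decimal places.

k = ln 2 / 19 = 0.03648 per h
Dose 1 (80 mg at t=0 h): 80·exp(−0.03648·9) = 57.610 mg/L
Dose 2 (395 mg at t=1 h): 395·exp(−0.03648·8) = 295.017 mg/L
Dose 3 (475 mg at t=2 h): 475·exp(−0.03648·7) = 367.949 mg/L
Dose 4 (270 mg at t=3 h): 270·exp(−0.03648·6) = 216.921 mg/L
Dose 5 (290 mg at t=4 h): 290·exp(−0.03648·5) = 241.646 mg/L
Dose 6 (25 mg at t=5 h): 25·exp(−0.03648·4) = 21.606 mg/L
Dose 7 (140 mg at t=6 h): 140·exp(−0.03648·3) = 125.486 mg/L
Dose 8 (215 mg at t=7 h): 215·exp(−0.03648·2) = 199.872 mg/L
C(9) = 57.610 + 295.017 + 367.949 + 216.921 + 241.646 + 21.606 + 125.486 + 199.872 = 1526.107 mg/L

1526.107 mg/L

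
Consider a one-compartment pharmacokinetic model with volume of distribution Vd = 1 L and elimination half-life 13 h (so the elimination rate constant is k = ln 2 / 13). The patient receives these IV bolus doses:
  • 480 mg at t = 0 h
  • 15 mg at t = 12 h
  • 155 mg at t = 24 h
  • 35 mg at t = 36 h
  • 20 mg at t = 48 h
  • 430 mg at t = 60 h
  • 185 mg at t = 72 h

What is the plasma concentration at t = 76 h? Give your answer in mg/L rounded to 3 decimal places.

k = ln 2 / 13 = 0.05332 per h
Dose 1 (480 mg at t=0 h): 480·exp(−0.05332·76) = 8.344 mg/L
Dose 2 (15 mg at t=12 h): 15·exp(−0.05332·64) = 0.494 mg/L
Dose 3 (155 mg at t=24 h): 155·exp(−0.05332·52) = 9.688 mg/L
Dose 4 (35 mg at t=36 h): 35·exp(−0.05332·40) = 4.148 mg/L
Dose 5 (20 mg at t=48 h): 20·exp(−0.05332·28) = 4.494 mg/L
Dose 6 (430 mg at t=60 h): 430·exp(−0.05332·16) = 183.219 mg/L
Dose 7 (185 mg at t=72 h): 185·exp(−0.05332·4) = 149.468 mg/L
C(76) = 8.344 + 0.494 + 9.688 + 4.148 + 4.494 + 183.219 + 149.468 = 359.854 mg/L

359.854 mg/L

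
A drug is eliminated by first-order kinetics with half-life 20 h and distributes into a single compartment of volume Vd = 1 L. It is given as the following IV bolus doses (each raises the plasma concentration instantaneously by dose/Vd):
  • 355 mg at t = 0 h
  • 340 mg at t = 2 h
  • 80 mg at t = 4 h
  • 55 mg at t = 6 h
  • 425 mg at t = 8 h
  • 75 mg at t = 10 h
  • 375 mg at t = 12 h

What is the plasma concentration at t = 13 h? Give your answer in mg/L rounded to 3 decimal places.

k = ln 2 / 20 = 0.03466 per h
Dose 1 (355 mg at t=0 h): 355·exp(−0.03466·13) = 226.235 mg/L
Dose 2 (340 mg at t=2 h): 340·exp(−0.03466·11) = 232.227 mg/L
Dose 3 (80 mg at t=4 h): 80·exp(−0.03466·9) = 58.563 mg/L
Dose 4 (55 mg at t=6 h): 55·exp(−0.03466·7) = 43.152 mg/L
Dose 5 (425 mg at t=8 h): 425·exp(−0.03466·5) = 357.381 mg/L
Dose 6 (75 mg at t=10 h): 75·exp(−0.03466·3) = 67.594 mg/L
Dose 7 (375 mg at t=12 h): 375·exp(−0.03466·1) = 362.226 mg/L
C(13) = 226.235 + 232.227 + 58.563 + 43.152 + 357.381 + 67.594 + 362.226 = 1347.378 mg/L

1347.378 mg/L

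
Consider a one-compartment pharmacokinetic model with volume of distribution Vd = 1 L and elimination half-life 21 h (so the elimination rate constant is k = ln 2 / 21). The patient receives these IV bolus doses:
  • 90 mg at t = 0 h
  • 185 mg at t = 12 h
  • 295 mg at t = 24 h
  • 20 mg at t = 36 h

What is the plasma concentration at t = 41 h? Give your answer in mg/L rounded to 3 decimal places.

279.564 mg/L

k = ln 2 / 21 = 0.03301 per h
Dose 1 (90 mg at t=0 h): 90·exp(−0.03301·41) = 23.255 mg/L
Dose 2 (185 mg at t=12 h): 185·exp(−0.03301·29) = 71.034 mg/L
Dose 3 (295 mg at t=24 h): 295·exp(−0.03301·17) = 168.318 mg/L
Dose 4 (20 mg at t=36 h): 20·exp(−0.03301·5) = 16.957 mg/L
C(41) = 23.255 + 71.034 + 168.318 + 16.957 = 279.564 mg/L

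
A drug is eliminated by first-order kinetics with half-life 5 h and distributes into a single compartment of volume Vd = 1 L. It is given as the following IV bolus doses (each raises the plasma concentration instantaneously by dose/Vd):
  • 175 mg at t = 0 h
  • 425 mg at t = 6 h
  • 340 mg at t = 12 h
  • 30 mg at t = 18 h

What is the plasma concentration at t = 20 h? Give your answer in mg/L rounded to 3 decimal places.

206.856 mg/L

k = ln 2 / 5 = 0.13863 per h
Dose 1 (175 mg at t=0 h): 175·exp(−0.13863·20) = 10.938 mg/L
Dose 2 (425 mg at t=6 h): 425·exp(−0.13863·14) = 61.025 mg/L
Dose 3 (340 mg at t=12 h): 340·exp(−0.13863·8) = 112.158 mg/L
Dose 4 (30 mg at t=18 h): 30·exp(−0.13863·2) = 22.736 mg/L
C(20) = 10.938 + 61.025 + 112.158 + 22.736 = 206.856 mg/L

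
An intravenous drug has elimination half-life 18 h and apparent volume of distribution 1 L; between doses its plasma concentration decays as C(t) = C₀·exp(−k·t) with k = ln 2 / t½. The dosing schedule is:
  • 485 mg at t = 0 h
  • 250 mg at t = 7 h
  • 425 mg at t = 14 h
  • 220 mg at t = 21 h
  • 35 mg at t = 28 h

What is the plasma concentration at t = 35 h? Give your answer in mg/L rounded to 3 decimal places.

555.424 mg/L

k = ln 2 / 18 = 0.03851 per h
Dose 1 (485 mg at t=0 h): 485·exp(−0.03851·35) = 126.010 mg/L
Dose 2 (250 mg at t=7 h): 250·exp(−0.03851·28) = 85.049 mg/L
Dose 3 (425 mg at t=14 h): 425·exp(−0.03851·21) = 189.316 mg/L
Dose 4 (220 mg at t=21 h): 220·exp(−0.03851·14) = 128.318 mg/L
Dose 5 (35 mg at t=28 h): 35·exp(−0.03851·7) = 26.730 mg/L
C(35) = 126.010 + 85.049 + 189.316 + 128.318 + 26.730 = 555.424 mg/L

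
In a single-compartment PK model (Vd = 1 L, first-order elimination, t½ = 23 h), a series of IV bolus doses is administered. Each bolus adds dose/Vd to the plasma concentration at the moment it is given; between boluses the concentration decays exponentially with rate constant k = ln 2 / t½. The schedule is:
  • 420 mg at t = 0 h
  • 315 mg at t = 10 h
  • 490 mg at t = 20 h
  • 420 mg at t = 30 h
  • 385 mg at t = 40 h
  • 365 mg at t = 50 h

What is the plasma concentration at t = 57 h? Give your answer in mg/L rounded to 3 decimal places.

k = ln 2 / 23 = 0.03014 per h
Dose 1 (420 mg at t=0 h): 420·exp(−0.03014·57) = 75.373 mg/L
Dose 2 (315 mg at t=10 h): 315·exp(−0.03014·47) = 76.412 mg/L
Dose 3 (490 mg at t=20 h): 490·exp(−0.03014·37) = 160.668 mg/L
Dose 4 (420 mg at t=30 h): 420·exp(−0.03014·27) = 186.151 mg/L
Dose 5 (385 mg at t=40 h): 385·exp(−0.03014·17) = 230.654 mg/L
Dose 6 (365 mg at t=50 h): 365·exp(−0.03014·7) = 295.580 mg/L
C(57) = 75.373 + 76.412 + 160.668 + 186.151 + 230.654 + 295.580 = 1024.839 mg/L

1024.839 mg/L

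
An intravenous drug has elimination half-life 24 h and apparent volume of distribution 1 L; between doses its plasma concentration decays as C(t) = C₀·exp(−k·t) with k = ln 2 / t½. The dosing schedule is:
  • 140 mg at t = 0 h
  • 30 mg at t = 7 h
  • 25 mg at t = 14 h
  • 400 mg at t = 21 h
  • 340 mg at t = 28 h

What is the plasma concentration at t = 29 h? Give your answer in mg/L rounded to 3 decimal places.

k = ln 2 / 24 = 0.02888 per h
Dose 1 (140 mg at t=0 h): 140·exp(−0.02888·29) = 60.588 mg/L
Dose 2 (30 mg at t=7 h): 30·exp(−0.02888·22) = 15.892 mg/L
Dose 3 (25 mg at t=14 h): 25·exp(−0.02888·15) = 16.210 mg/L
Dose 4 (400 mg at t=21 h): 400·exp(−0.02888·8) = 317.480 mg/L
Dose 5 (340 mg at t=28 h): 340·exp(−0.02888·1) = 330.321 mg/L
C(29) = 60.588 + 15.892 + 16.210 + 317.480 + 330.321 = 740.491 mg/L

740.491 mg/L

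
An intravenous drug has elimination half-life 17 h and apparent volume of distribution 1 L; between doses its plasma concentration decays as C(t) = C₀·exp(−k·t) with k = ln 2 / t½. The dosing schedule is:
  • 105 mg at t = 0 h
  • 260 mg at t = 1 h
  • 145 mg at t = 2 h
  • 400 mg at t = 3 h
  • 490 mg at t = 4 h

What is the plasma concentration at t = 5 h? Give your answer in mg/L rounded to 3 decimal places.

1273.912 mg/L

k = ln 2 / 17 = 0.04077 per h
Dose 1 (105 mg at t=0 h): 105·exp(−0.04077·5) = 85.635 mg/L
Dose 2 (260 mg at t=1 h): 260·exp(−0.04077·4) = 220.873 mg/L
Dose 3 (145 mg at t=2 h): 145·exp(−0.04077·3) = 128.305 mg/L
Dose 4 (400 mg at t=3 h): 400·exp(−0.04077·2) = 368.676 mg/L
Dose 5 (490 mg at t=4 h): 490·exp(−0.04077·1) = 470.423 mg/L
C(5) = 85.635 + 220.873 + 128.305 + 368.676 + 470.423 = 1273.912 mg/L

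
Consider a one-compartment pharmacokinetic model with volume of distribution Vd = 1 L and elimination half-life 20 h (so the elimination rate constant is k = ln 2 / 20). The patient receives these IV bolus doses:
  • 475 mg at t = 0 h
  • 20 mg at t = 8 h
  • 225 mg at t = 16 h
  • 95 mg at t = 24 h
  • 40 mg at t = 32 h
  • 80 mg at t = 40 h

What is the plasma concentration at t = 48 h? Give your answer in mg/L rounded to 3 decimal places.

k = ln 2 / 20 = 0.03466 per h
Dose 1 (475 mg at t=0 h): 475·exp(−0.03466·48) = 89.996 mg/L
Dose 2 (20 mg at t=8 h): 20·exp(−0.03466·40) = 5.000 mg/L
Dose 3 (225 mg at t=16 h): 225·exp(−0.03466·32) = 74.222 mg/L
Dose 4 (95 mg at t=24 h): 95·exp(−0.03466·24) = 41.351 mg/L
Dose 5 (40 mg at t=32 h): 40·exp(−0.03466·16) = 22.974 mg/L
Dose 6 (80 mg at t=40 h): 80·exp(−0.03466·8) = 60.629 mg/L
C(48) = 89.996 + 5.000 + 74.222 + 41.351 + 22.974 + 60.629 = 294.172 mg/L

294.172 mg/L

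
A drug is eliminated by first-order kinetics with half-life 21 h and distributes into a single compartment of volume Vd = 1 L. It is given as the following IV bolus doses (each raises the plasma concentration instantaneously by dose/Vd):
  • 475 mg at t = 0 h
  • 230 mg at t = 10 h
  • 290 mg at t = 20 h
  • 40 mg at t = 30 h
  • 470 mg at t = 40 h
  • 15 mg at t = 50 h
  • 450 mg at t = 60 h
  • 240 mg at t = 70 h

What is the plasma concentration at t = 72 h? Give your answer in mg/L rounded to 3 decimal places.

834.151 mg/L

k = ln 2 / 21 = 0.03301 per h
Dose 1 (475 mg at t=0 h): 475·exp(−0.03301·72) = 44.115 mg/L
Dose 2 (230 mg at t=10 h): 230·exp(−0.03301·62) = 29.715 mg/L
Dose 3 (290 mg at t=20 h): 290·exp(−0.03301·52) = 52.118 mg/L
Dose 4 (40 mg at t=30 h): 40·exp(−0.03301·42) = 10.000 mg/L
Dose 5 (470 mg at t=40 h): 470·exp(−0.03301·32) = 163.450 mg/L
Dose 6 (15 mg at t=50 h): 15·exp(−0.03301·22) = 7.256 mg/L
Dose 7 (450 mg at t=60 h): 450·exp(−0.03301·12) = 302.828 mg/L
Dose 8 (240 mg at t=70 h): 240·exp(−0.03301·2) = 224.668 mg/L
C(72) = 44.115 + 29.715 + 52.118 + 10.000 + 163.450 + 7.256 + 302.828 + 224.668 = 834.151 mg/L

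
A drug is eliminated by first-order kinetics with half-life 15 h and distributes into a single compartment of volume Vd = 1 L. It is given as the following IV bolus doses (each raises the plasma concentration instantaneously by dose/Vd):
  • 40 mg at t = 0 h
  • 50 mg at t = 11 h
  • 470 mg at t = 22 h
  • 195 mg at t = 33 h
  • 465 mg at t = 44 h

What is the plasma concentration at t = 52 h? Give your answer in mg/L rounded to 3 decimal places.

k = ln 2 / 15 = 0.04621 per h
Dose 1 (40 mg at t=0 h): 40·exp(−0.04621·52) = 3.618 mg/L
Dose 2 (50 mg at t=11 h): 50·exp(−0.04621·41) = 7.519 mg/L
Dose 3 (470 mg at t=22 h): 470·exp(−0.04621·30) = 117.500 mg/L
Dose 4 (195 mg at t=33 h): 195·exp(−0.04621·19) = 81.046 mg/L
Dose 5 (465 mg at t=44 h): 465·exp(−0.04621·8) = 321.295 mg/L
C(52) = 3.618 + 7.519 + 117.500 + 81.046 + 321.295 = 530.978 mg/L

530.978 mg/L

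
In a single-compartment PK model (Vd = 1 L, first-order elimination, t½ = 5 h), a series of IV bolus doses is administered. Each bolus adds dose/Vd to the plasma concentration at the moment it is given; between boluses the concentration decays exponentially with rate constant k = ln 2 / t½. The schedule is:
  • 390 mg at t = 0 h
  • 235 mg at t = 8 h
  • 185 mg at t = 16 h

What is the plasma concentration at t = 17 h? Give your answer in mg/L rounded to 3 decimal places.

k = ln 2 / 5 = 0.13863 per h
Dose 1 (390 mg at t=0 h): 390·exp(−0.13863·17) = 36.946 mg/L
Dose 2 (235 mg at t=8 h): 235·exp(−0.13863·9) = 67.486 mg/L
Dose 3 (185 mg at t=16 h): 185·exp(−0.13863·1) = 161.052 mg/L
C(17) = 36.946 + 67.486 + 161.052 = 265.483 mg/L

265.483 mg/L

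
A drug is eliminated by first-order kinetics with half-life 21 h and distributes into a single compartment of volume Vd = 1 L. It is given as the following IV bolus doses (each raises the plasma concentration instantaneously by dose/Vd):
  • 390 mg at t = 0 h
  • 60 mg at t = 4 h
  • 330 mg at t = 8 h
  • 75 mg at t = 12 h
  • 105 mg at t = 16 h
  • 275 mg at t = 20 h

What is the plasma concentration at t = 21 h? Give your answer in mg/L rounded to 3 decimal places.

854.919 mg/L

k = ln 2 / 21 = 0.03301 per h
Dose 1 (390 mg at t=0 h): 390·exp(−0.03301·21) = 195.000 mg/L
Dose 2 (60 mg at t=4 h): 60·exp(−0.03301·17) = 34.234 mg/L
Dose 3 (330 mg at t=8 h): 330·exp(−0.03301·13) = 214.863 mg/L
Dose 4 (75 mg at t=12 h): 75·exp(−0.03301·9) = 55.725 mg/L
Dose 5 (105 mg at t=16 h): 105·exp(−0.03301·5) = 89.026 mg/L
Dose 6 (275 mg at t=20 h): 275·exp(−0.03301·1) = 266.071 mg/L
C(21) = 195.000 + 34.234 + 214.863 + 55.725 + 89.026 + 266.071 = 854.919 mg/L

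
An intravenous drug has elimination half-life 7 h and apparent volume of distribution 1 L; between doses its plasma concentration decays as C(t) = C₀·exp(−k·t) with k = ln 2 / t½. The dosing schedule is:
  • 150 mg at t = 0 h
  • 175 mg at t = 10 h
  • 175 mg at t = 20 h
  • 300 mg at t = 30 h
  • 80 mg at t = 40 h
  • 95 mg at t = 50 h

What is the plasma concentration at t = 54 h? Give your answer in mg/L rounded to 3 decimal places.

k = ln 2 / 7 = 0.09902 per h
Dose 1 (150 mg at t=0 h): 150·exp(−0.09902·54) = 0.714 mg/L
Dose 2 (175 mg at t=10 h): 175·exp(−0.09902·44) = 2.243 mg/L
Dose 3 (175 mg at t=20 h): 175·exp(−0.09902·34) = 6.038 mg/L
Dose 4 (300 mg at t=30 h): 300·exp(−0.09902·24) = 27.862 mg/L
Dose 5 (80 mg at t=40 h): 80·exp(−0.09902·14) = 20.000 mg/L
Dose 6 (95 mg at t=50 h): 95·exp(−0.09902·4) = 63.930 mg/L
C(54) = 0.714 + 2.243 + 6.038 + 27.862 + 20.000 + 63.930 = 120.788 mg/L

120.788 mg/L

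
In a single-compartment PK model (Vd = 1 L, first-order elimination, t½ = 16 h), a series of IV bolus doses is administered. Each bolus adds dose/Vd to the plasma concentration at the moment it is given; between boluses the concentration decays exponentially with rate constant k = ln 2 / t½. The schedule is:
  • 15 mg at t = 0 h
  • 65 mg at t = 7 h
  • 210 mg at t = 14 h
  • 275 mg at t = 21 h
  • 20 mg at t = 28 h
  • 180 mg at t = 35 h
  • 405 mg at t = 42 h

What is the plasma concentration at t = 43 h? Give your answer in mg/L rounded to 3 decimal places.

707.358 mg/L

k = ln 2 / 16 = 0.04332 per h
Dose 1 (15 mg at t=0 h): 15·exp(−0.04332·43) = 2.328 mg/L
Dose 2 (65 mg at t=7 h): 65·exp(−0.04332·36) = 13.665 mg/L
Dose 3 (210 mg at t=14 h): 210·exp(−0.04332·29) = 59.786 mg/L
Dose 4 (275 mg at t=21 h): 275·exp(−0.04332·22) = 106.027 mg/L
Dose 5 (20 mg at t=28 h): 20·exp(−0.04332·15) = 10.443 mg/L
Dose 6 (180 mg at t=35 h): 180·exp(−0.04332·8) = 127.279 mg/L
Dose 7 (405 mg at t=42 h): 405·exp(−0.04332·1) = 387.829 mg/L
C(43) = 2.328 + 13.665 + 59.786 + 106.027 + 10.443 + 127.279 + 387.829 = 707.358 mg/L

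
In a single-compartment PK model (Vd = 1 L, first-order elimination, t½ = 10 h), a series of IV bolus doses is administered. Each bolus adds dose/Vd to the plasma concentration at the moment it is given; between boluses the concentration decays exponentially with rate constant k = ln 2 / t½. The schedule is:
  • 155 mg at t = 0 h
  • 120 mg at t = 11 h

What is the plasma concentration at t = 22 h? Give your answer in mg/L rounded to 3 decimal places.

k = ln 2 / 10 = 0.06931 per h
Dose 1 (155 mg at t=0 h): 155·exp(−0.06931·22) = 33.734 mg/L
Dose 2 (120 mg at t=11 h): 120·exp(−0.06931·11) = 55.982 mg/L
C(22) = 33.734 + 55.982 = 89.716 mg/L

89.716 mg/L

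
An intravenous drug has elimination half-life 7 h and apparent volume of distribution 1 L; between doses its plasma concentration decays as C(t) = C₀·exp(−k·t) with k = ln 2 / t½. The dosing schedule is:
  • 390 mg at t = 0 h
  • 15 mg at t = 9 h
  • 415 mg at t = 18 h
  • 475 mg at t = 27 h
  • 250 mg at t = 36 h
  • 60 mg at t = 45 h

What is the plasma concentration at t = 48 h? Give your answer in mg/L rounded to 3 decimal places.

205.100 mg/L

k = ln 2 / 7 = 0.09902 per h
Dose 1 (390 mg at t=0 h): 390·exp(−0.09902·48) = 3.364 mg/L
Dose 2 (15 mg at t=9 h): 15·exp(−0.09902·39) = 0.315 mg/L
Dose 3 (415 mg at t=18 h): 415·exp(−0.09902·30) = 21.277 mg/L
Dose 4 (475 mg at t=27 h): 475·exp(−0.09902·21) = 59.375 mg/L
Dose 5 (250 mg at t=36 h): 250·exp(−0.09902·12) = 76.188 mg/L
Dose 6 (60 mg at t=45 h): 60·exp(−0.09902·3) = 44.580 mg/L
C(48) = 3.364 + 0.315 + 21.277 + 59.375 + 76.188 + 44.580 = 205.100 mg/L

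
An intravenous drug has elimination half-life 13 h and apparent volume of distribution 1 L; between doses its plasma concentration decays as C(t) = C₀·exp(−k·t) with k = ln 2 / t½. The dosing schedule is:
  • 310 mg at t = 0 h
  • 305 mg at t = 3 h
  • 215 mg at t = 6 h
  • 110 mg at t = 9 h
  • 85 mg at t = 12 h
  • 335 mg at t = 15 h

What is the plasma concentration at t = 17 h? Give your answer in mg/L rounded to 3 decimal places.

k = ln 2 / 13 = 0.05332 per h
Dose 1 (310 mg at t=0 h): 310·exp(−0.05332·17) = 125.230 mg/L
Dose 2 (305 mg at t=3 h): 305·exp(−0.05332·14) = 144.582 mg/L
Dose 3 (215 mg at t=6 h): 215·exp(−0.05332·11) = 119.597 mg/L
Dose 4 (110 mg at t=9 h): 110·exp(−0.05332·8) = 71.803 mg/L
Dose 5 (85 mg at t=12 h): 85·exp(−0.05332·5) = 65.109 mg/L
Dose 6 (335 mg at t=15 h): 335·exp(−0.05332·2) = 301.115 mg/L
C(17) = 125.230 + 144.582 + 119.597 + 71.803 + 65.109 + 301.115 = 827.435 mg/L

827.435 mg/L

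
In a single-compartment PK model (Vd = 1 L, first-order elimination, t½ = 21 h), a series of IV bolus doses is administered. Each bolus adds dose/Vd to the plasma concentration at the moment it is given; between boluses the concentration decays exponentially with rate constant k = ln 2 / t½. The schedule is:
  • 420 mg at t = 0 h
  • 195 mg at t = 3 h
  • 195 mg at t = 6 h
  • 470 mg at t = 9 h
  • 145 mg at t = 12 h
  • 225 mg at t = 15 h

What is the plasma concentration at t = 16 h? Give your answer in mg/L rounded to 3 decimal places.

1232.626 mg/L

k = ln 2 / 21 = 0.03301 per h
Dose 1 (420 mg at t=0 h): 420·exp(−0.03301·16) = 247.681 mg/L
Dose 2 (195 mg at t=3 h): 195·exp(−0.03301·13) = 126.965 mg/L
Dose 3 (195 mg at t=6 h): 195·exp(−0.03301·10) = 140.180 mg/L
Dose 4 (470 mg at t=9 h): 470·exp(−0.03301·7) = 373.039 mg/L
Dose 5 (145 mg at t=12 h): 145·exp(−0.03301·4) = 127.066 mg/L
Dose 6 (225 mg at t=15 h): 225·exp(−0.03301·1) = 217.695 mg/L
C(16) = 247.681 + 126.965 + 140.180 + 373.039 + 127.066 + 217.695 = 1232.626 mg/L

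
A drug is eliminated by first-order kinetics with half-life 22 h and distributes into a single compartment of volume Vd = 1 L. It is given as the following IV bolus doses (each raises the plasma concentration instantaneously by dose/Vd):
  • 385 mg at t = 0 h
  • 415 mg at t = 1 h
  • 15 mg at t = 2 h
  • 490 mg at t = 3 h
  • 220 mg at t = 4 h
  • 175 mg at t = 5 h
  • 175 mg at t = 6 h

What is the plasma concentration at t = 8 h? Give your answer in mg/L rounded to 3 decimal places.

k = ln 2 / 22 = 0.03151 per h
Dose 1 (385 mg at t=0 h): 385·exp(−0.03151·8) = 299.223 mg/L
Dose 2 (415 mg at t=1 h): 415·exp(−0.03151·7) = 332.863 mg/L
Dose 3 (15 mg at t=2 h): 15·exp(−0.03151·6) = 12.416 mg/L
Dose 4 (490 mg at t=3 h): 490·exp(−0.03151·5) = 418.582 mg/L
Dose 5 (220 mg at t=4 h): 220·exp(−0.03151·4) = 193.950 mg/L
Dose 6 (175 mg at t=5 h): 175·exp(−0.03151·3) = 159.217 mg/L
Dose 7 (175 mg at t=6 h): 175·exp(−0.03151·2) = 164.313 mg/L
C(8) = 299.223 + 332.863 + 12.416 + 418.582 + 193.950 + 159.217 + 164.313 = 1580.564 mg/L

1580.564 mg/L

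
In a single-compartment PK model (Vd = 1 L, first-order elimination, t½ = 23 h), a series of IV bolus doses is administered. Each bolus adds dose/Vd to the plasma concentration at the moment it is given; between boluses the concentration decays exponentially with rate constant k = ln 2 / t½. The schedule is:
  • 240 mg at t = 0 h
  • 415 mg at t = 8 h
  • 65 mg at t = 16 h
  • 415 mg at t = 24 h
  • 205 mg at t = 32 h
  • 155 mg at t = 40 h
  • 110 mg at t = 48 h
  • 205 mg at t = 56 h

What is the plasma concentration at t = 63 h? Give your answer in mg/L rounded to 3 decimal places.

652.981 mg/L

k = ln 2 / 23 = 0.03014 per h
Dose 1 (240 mg at t=0 h): 240·exp(−0.03014·63) = 35.946 mg/L
Dose 2 (415 mg at t=8 h): 415·exp(−0.03014·55) = 79.103 mg/L
Dose 3 (65 mg at t=16 h): 65·exp(−0.03014·47) = 15.768 mg/L
Dose 4 (415 mg at t=24 h): 415·exp(−0.03014·39) = 128.117 mg/L
Dose 5 (205 mg at t=32 h): 205·exp(−0.03014·31) = 80.541 mg/L
Dose 6 (155 mg at t=40 h): 155·exp(−0.03014·23) = 77.500 mg/L
Dose 7 (110 mg at t=48 h): 110·exp(−0.03014·15) = 69.995 mg/L
Dose 8 (205 mg at t=56 h): 205·exp(−0.03014·7) = 166.011 mg/L
C(63) = 35.946 + 79.103 + 15.768 + 128.117 + 80.541 + 77.500 + 69.995 + 166.011 = 652.981 mg/L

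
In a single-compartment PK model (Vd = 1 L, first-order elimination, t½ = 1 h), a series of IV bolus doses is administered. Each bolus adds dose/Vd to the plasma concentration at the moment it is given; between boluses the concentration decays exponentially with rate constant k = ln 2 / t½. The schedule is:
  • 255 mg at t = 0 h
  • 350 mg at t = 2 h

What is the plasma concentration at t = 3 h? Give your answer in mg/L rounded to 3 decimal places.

k = ln 2 / 1 = 0.69315 per h
Dose 1 (255 mg at t=0 h): 255·exp(−0.69315·3) = 31.875 mg/L
Dose 2 (350 mg at t=2 h): 350·exp(−0.69315·1) = 175.000 mg/L
C(3) = 31.875 + 175.000 = 206.875 mg/L

206.875 mg/L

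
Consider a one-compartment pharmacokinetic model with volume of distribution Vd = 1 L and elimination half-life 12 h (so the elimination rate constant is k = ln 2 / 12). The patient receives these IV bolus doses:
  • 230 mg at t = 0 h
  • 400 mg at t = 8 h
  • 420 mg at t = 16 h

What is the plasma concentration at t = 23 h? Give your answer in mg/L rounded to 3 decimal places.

509.415 mg/L

k = ln 2 / 12 = 0.05776 per h
Dose 1 (230 mg at t=0 h): 230·exp(−0.05776·23) = 60.919 mg/L
Dose 2 (400 mg at t=8 h): 400·exp(−0.05776·15) = 168.179 mg/L
Dose 3 (420 mg at t=16 h): 420·exp(−0.05776·7) = 280.316 mg/L
C(23) = 60.919 + 168.179 + 280.316 = 509.415 mg/L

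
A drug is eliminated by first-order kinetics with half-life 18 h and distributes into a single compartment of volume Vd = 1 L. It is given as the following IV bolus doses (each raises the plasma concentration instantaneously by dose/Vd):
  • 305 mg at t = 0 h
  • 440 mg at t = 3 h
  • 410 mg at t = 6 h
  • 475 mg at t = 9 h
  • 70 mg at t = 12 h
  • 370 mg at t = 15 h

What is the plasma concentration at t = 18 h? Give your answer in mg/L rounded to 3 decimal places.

1378.793 mg/L

k = ln 2 / 18 = 0.03851 per h
Dose 1 (305 mg at t=0 h): 305·exp(−0.03851·18) = 152.500 mg/L
Dose 2 (440 mg at t=3 h): 440·exp(−0.03851·15) = 246.942 mg/L
Dose 3 (410 mg at t=6 h): 410·exp(−0.03851·12) = 258.284 mg/L
Dose 4 (475 mg at t=9 h): 475·exp(−0.03851·9) = 335.876 mg/L
Dose 5 (70 mg at t=12 h): 70·exp(−0.03851·6) = 55.559 mg/L
Dose 6 (370 mg at t=15 h): 370·exp(−0.03851·3) = 329.633 mg/L
C(18) = 152.500 + 246.942 + 258.284 + 335.876 + 55.559 + 329.633 = 1378.793 mg/L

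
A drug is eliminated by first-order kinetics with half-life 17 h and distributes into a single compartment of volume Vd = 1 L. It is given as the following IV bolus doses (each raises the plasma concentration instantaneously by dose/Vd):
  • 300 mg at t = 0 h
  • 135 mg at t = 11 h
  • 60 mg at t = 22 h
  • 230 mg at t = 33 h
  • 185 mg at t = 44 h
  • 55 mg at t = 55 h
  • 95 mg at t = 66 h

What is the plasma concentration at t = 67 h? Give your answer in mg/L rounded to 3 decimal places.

k = ln 2 / 17 = 0.04077 per h
Dose 1 (300 mg at t=0 h): 300·exp(−0.04077·67) = 19.530 mg/L
Dose 2 (135 mg at t=11 h): 135·exp(−0.04077·56) = 13.763 mg/L
Dose 3 (60 mg at t=22 h): 60·exp(−0.04077·45) = 9.579 mg/L
Dose 4 (230 mg at t=33 h): 230·exp(−0.04077·34) = 57.500 mg/L
Dose 5 (185 mg at t=44 h): 185·exp(−0.04077·23) = 72.426 mg/L
Dose 6 (55 mg at t=55 h): 55·exp(−0.04077·12) = 33.719 mg/L
Dose 7 (95 mg at t=66 h): 95·exp(−0.04077·1) = 91.204 mg/L
C(67) = 19.530 + 13.763 + 9.579 + 57.500 + 72.426 + 33.719 + 91.204 = 297.721 mg/L

297.721 mg/L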